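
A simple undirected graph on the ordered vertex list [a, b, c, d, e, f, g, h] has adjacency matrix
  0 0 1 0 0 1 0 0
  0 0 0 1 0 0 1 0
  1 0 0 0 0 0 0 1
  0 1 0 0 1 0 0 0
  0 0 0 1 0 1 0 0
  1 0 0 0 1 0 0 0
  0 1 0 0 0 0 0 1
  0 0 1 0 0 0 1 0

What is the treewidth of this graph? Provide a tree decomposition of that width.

The largest bag has 3 vertices, giving width 2; this decomposition certifies tw(G) ≤ 2. For the lower bound, G contains the cycle h–g–b–d–e–f–a–c–h, so G is not a forest; only forests have treewidth ≤ 1, hence tw(G) ≥ 2. Therefore the treewidth is 2.

Treewidth 2.
One such decomposition:
Bags: B1 = {b, g, h}  B2 = {b, d, h}  B3 = {d, e, h}  B4 = {e, f, h}  B5 = {a, f, h}  B6 = {a, c, h}
Tree: B1–B2, B2–B3, B3–B4, B4–B5, B5–B6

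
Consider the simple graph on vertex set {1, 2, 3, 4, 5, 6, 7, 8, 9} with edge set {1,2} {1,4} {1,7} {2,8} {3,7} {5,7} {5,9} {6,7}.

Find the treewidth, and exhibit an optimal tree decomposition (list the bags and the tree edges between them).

The largest bag has 2 vertices, giving width 1; this decomposition certifies tw(G) ≤ 1. Since G has at least one edge (e.g. 2–1), it is not an edgeless graph, so tw(G) ≥ 1. Hence tw(G) = 1 exactly.

Treewidth 1.
Bags: B1 = {1, 2}  B2 = {1, 7}  B3 = {5, 7}  B4 = {2, 8}  B5 = {3, 7}  B6 = {1, 4}  B7 = {5, 9}  B8 = {6, 7}
Tree: B1–B2, B2–B3, B1–B4, B2–B5, B1–B6, B3–B7, B3–B8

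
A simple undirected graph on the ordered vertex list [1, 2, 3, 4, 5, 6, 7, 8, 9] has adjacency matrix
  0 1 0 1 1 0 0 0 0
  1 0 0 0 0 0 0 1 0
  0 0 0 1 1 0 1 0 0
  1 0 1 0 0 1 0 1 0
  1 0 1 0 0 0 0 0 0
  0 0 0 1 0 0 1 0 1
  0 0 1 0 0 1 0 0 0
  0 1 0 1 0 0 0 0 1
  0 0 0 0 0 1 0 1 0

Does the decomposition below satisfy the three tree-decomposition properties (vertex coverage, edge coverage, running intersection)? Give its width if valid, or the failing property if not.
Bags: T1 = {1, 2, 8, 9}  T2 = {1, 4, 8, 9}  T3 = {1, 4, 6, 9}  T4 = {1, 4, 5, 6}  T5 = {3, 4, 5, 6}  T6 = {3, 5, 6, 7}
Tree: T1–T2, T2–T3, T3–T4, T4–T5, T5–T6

Vertex coverage: the bags together contain {1, 2, 3, 4, 5, 6, 7, 8, 9}, the full vertex set. Edge coverage: each edge of G has both endpoints in at least one bag. Running intersection: for every vertex, the bags containing it form a connected subtree. All three properties hold, so this is a valid tree decomposition of width max|bag| − 1 = 3, and hence tw(G) ≤ 3.

Yes; width 3.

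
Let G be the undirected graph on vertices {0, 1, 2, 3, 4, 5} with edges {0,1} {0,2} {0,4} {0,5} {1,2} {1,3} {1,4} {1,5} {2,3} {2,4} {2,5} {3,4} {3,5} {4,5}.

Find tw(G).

4

A width-4 tree decomposition is:
Bags: B1 = {0, 1, 2, 4, 5}  B2 = {1, 2, 3, 4, 5}
Tree: B1–B2
Each bag holds 5 vertices, so the decomposition has width 4, which upper-bounds the treewidth. On the other hand G contains the 5-clique {0, 1, 2, 4, 5}. A clique must lie in a single bag of any decomposition, so no decomposition can have width below 4. Therefore the treewidth is 4.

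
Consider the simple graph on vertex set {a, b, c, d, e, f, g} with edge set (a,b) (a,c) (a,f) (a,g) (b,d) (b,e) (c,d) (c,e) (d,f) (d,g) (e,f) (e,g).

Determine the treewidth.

3

A width-3 tree decomposition is:
Bags: B1 = {a, d, e, g}  B2 = {a, d, e, f}  B3 = {a, c, d, e}  B4 = {a, b, d, e}
Tree: B1–B2, B2–B3, B3–B4
Each bag holds 4 vertices, so the decomposition has width 3, which upper-bounds the treewidth. For the lower bound: the 4 vertex sets {a,g}, {e,f}, {d}, {c} are disjoint, each induces a connected subgraph, and every pair is joined by at least one edge of G. Contracting each set to a single vertex therefore yields K_{4} as a minor, and since treewidth is minor-monotone, tw(G) ≥ tw(K_{4}) = 3. Hence tw(G) = 3 exactly.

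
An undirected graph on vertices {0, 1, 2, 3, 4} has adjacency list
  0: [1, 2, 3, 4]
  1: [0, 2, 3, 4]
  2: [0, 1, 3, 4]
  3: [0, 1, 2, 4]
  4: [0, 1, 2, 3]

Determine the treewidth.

4

A width-4 tree decomposition is:
Bags: B1 = {0, 1, 2, 3, 4}
Tree: (single bag)
With just one bag of size 5, the width is 5 − 1 = 4, so tw(G) ≤ 4. On the other hand G contains the 5-clique {0, 1, 2, 3, 4}. A clique must lie in a single bag of any decomposition, so no decomposition can have width below 4. The upper and lower bounds meet at 4, so that is the treewidth.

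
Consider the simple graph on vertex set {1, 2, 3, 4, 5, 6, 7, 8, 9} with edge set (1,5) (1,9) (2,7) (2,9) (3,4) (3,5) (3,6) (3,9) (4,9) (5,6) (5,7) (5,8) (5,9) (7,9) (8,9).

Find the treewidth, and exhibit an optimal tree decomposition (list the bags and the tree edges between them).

Every bag has size at most 3, so the width is 3 − 1 = 2 and tw(G) ≤ 2. Conversely, {2, 7, 9} is a clique of size 3, and the vertices of any clique must share a bag in every tree decomposition; so some bag has ≥ 3 vertices and tw(G) ≥ 2. The upper and lower bounds meet at 2, so that is the treewidth.

Treewidth 2.
One such decomposition:
Bags: B1 = {5, 8, 9}  B2 = {5, 7, 9}  B3 = {1, 5, 9}  B4 = {3, 5, 9}  B5 = {3, 4, 9}  B6 = {3, 5, 6}  B7 = {2, 7, 9}
Tree: B1–B2, B1–B3, B3–B4, B4–B5, B4–B6, B2–B7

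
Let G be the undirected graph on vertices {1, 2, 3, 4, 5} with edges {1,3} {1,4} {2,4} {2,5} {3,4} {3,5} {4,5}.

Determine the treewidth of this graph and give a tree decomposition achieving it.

The largest bag has 3 vertices, giving width 2; this decomposition certifies tw(G) ≤ 2. On the other hand G contains the 3-clique {2, 4, 5}. A clique must lie in a single bag of any decomposition, so no decomposition can have width below 2. Hence tw(G) = 2 exactly.

Treewidth 2.
One such decomposition:
Bags: B1 = {3, 4, 5}  B2 = {1, 3, 4}  B3 = {2, 4, 5}
Tree: B1–B2, B1–B3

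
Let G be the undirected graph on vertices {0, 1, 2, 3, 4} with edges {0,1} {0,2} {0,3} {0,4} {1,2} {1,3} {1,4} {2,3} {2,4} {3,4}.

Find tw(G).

4

A width-4 tree decomposition is:
Bags: B1 = {0, 1, 2, 3, 4}
Tree: (single bag)
With just one bag of size 5, the width is 5 − 1 = 4, so tw(G) ≤ 4. On the other hand G contains the 5-clique {0, 1, 2, 3, 4}. A clique must lie in a single bag of any decomposition, so no decomposition can have width below 4. Hence tw(G) = 4 exactly.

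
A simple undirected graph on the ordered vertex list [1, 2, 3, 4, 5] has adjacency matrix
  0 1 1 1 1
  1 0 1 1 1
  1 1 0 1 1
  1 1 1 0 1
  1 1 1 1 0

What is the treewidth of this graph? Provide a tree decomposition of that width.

With just one bag of size 5, the width is 5 − 1 = 4, so tw(G) ≤ 4. Conversely, {1, 2, 3, 4, 5} is a clique of size 5, and the vertices of any clique must share a bag in every tree decomposition; so some bag has ≥ 5 vertices and tw(G) ≥ 4. Hence tw(G) = 4 exactly.

Treewidth 4.
Bags: B1 = {1, 2, 3, 4, 5}
Tree: (single bag)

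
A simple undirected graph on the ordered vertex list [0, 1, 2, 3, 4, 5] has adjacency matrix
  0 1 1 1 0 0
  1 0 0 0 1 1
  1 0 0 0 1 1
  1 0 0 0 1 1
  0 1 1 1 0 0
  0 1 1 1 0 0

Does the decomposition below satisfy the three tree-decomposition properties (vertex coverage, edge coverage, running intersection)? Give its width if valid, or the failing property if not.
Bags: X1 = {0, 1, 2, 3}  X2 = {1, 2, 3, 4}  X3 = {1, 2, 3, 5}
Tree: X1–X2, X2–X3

Vertex coverage: the bags together contain {0, 1, 2, 3, 4, 5}, the full vertex set. Edge coverage: each edge of G has both endpoints in at least one bag. Running intersection: for every vertex, the bags containing it form a connected subtree. All three properties hold, so this is a valid tree decomposition of width max|bag| − 1 = 3, and hence tw(G) ≤ 3.

Yes; width 3.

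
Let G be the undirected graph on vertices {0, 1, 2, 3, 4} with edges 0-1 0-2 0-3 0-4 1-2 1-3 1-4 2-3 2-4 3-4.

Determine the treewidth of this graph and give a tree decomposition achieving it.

Treewidth 4.
One optimal decomposition is:
Bags: B1 = {0, 1, 2, 3, 4}
Tree: (single bag)

With just one bag of size 5, the width is 5 − 1 = 4, so tw(G) ≤ 4. For the lower bound, the 5 vertices {0, 1, 2, 3, 4} are pairwise adjacent, and any tree decomposition puts a clique entirely inside one bag — forcing width ≥ 4. Hence tw(G) = 4 exactly.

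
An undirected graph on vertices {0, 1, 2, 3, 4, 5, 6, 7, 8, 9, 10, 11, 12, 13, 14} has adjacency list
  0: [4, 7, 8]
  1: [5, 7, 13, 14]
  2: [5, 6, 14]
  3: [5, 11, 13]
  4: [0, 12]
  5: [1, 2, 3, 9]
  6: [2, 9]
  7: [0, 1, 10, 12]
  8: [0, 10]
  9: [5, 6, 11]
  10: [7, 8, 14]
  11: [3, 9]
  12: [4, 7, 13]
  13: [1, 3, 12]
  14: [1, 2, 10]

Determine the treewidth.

3

A width-3 tree decomposition is:
Bags: B1 = {0, 4, 8, 12}  B2 = {0, 7, 8, 12}  B3 = {7, 8, 10, 12}  B4 = {7, 10, 12, 13}  B5 = {1, 7, 10, 13}  B6 = {1, 10, 13, 14}  B7 = {1, 3, 13, 14}  B8 = {1, 3, 5, 14}  B9 = {2, 3, 5, 14}  B10 = {2, 3, 5, 11}  B11 = {2, 5, 9, 11}  B12 = {2, 6, 9, 11}
Tree: B1–B2, B2–B3, B3–B4, B4–B5, B5–B6, B6–B7, B7–B8, B8–B9, B9–B10, B10–B11, B11–B12
The largest bag has 4 vertices, giving width 3; this decomposition certifies tw(G) ≤ 3. For the lower bound: the 4 vertex sets {0,4,8}, {12}, {7}, {1,10,13,14} are disjoint, each induces a connected subgraph, and every pair is joined by at least one edge of G. Contracting each set to a single vertex therefore yields K_{4} as a minor, and since treewidth is minor-monotone, tw(G) ≥ tw(K_{4}) = 3. The upper and lower bounds meet at 3, so that is the treewidth.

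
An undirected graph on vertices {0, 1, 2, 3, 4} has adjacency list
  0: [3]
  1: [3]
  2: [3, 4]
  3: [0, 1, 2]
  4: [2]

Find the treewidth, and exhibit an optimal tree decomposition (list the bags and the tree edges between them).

Every bag has size at most 2, so the width is 2 − 1 = 1 and tw(G) ≤ 1. G has an edge, so its treewidth is at least 1. The upper and lower bounds meet at 1, so that is the treewidth.

Treewidth 1.
Bags: B1 = {1, 3}  B2 = {0, 3}  B3 = {2, 3}  B4 = {2, 4}
Tree: B1–B2, B2–B3, B3–B4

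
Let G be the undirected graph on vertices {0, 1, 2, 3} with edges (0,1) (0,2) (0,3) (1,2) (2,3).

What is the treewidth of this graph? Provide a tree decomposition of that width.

The largest bag has 3 vertices, giving width 2; this decomposition certifies tw(G) ≤ 2. For the lower bound, the 3 vertices {0, 1, 2} are pairwise adjacent, and any tree decomposition puts a clique entirely inside one bag — forcing width ≥ 2. The upper and lower bounds meet at 2, so that is the treewidth.

Treewidth 2.
Bags: B1 = {0, 1, 2}  B2 = {0, 2, 3}
Tree: B1–B2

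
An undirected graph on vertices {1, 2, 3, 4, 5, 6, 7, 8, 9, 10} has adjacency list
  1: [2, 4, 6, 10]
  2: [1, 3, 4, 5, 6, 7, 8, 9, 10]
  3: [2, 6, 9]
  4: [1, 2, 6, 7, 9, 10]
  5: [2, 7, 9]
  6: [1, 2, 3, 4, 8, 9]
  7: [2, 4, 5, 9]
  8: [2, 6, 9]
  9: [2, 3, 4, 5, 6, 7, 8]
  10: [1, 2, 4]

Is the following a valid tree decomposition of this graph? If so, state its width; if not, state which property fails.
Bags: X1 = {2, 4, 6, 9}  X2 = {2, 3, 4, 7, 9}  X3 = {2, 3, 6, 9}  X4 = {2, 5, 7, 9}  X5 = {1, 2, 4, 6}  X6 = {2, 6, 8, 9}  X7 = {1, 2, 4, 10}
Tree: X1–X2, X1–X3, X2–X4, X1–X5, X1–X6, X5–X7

A tree decomposition must satisfy three properties: every vertex lies in some bag; for every edge, both endpoints lie together in some bag; and for every vertex, the bags containing it form a connected subtree. Here bags containing vertex 3 are not connected in the tree, so the decomposition is invalid.

No — bags containing vertex 3 are not connected in the tree.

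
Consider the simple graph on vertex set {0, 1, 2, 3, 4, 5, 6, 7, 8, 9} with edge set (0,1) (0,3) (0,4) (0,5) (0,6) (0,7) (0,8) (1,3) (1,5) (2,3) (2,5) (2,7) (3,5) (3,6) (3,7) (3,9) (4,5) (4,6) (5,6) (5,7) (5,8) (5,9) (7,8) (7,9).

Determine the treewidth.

A width-3 tree decomposition is:
Bags: B1 = {0, 3, 5, 6}  B2 = {0, 1, 3, 5}  B3 = {0, 4, 5, 6}  B4 = {0, 3, 5, 7}  B5 = {2, 3, 5, 7}  B6 = {0, 5, 7, 8}  B7 = {3, 5, 7, 9}
Tree: B1–B2, B1–B3, B1–B4, B4–B5, B4–B6, B4–B7
The largest bag has 4 vertices, giving width 3; this decomposition certifies tw(G) ≤ 3. For the lower bound, the 4 vertices {0, 5, 7, 8} are pairwise adjacent, and any tree decomposition puts a clique entirely inside one bag — forcing width ≥ 3. Therefore the treewidth is 3.

3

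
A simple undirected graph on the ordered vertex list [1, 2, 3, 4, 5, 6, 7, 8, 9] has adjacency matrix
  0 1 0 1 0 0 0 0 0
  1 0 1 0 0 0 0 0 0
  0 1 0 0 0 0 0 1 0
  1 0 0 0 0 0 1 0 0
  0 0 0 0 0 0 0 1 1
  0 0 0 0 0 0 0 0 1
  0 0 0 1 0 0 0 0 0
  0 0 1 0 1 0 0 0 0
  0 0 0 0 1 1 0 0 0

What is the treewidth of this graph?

1

A width-1 tree decomposition is:
Bags: B1 = {4, 7}  B2 = {1, 4}  B3 = {1, 2}  B4 = {2, 3}  B5 = {3, 8}  B6 = {5, 8}  B7 = {5, 9}  B8 = {6, 9}
Tree: B1–B2, B2–B3, B3–B4, B4–B5, B5–B6, B6–B7, B7–B8
Each bag holds 2 vertices, so the decomposition has width 1, which upper-bounds the treewidth. G has an edge, so its treewidth is at least 1. Hence tw(G) = 1 exactly.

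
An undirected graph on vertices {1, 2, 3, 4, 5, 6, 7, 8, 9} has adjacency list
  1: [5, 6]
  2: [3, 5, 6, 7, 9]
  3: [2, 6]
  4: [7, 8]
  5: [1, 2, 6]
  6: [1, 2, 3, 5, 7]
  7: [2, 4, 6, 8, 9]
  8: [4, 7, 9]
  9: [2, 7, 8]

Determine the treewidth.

2

A width-2 tree decomposition is:
Bags: B1 = {7, 8, 9}  B2 = {4, 7, 8}  B3 = {2, 7, 9}  B4 = {2, 6, 7}  B5 = {2, 5, 6}  B6 = {1, 5, 6}  B7 = {2, 3, 6}
Tree: B1–B2, B1–B3, B3–B4, B4–B5, B5–B6, B4–B7
Every bag has size at most 3, so the width is 3 − 1 = 2 and tw(G) ≤ 2. For the lower bound, the 3 vertices {7, 8, 9} are pairwise adjacent, and any tree decomposition puts a clique entirely inside one bag — forcing width ≥ 2. The upper and lower bounds meet at 2, so that is the treewidth.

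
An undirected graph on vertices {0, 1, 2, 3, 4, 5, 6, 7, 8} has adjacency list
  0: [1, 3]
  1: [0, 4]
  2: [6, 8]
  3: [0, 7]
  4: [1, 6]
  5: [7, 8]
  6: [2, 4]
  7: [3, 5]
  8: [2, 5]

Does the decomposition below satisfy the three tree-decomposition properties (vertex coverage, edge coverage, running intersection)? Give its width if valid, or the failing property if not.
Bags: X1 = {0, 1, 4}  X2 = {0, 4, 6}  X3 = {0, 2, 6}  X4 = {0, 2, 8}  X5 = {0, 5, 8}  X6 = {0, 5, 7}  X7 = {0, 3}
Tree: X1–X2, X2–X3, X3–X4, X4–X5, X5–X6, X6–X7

A tree decomposition must satisfy three properties: every vertex lies in some bag; for every edge, both endpoints lie together in some bag; and for every vertex, the bags containing it form a connected subtree. Here edge (7,3) lies in no bag, so the decomposition is invalid.

No — edge (7,3) lies in no bag.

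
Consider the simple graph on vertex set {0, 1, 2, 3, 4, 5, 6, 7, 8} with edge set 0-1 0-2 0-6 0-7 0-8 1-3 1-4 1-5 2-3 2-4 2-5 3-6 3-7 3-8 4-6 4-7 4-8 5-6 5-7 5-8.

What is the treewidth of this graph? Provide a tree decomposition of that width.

Treewidth 4.
Bags: B1 = {0, 1, 3, 4, 5}  B2 = {0, 3, 4, 5, 6}  B3 = {0, 3, 4, 5, 7}  B4 = {0, 2, 3, 4, 5}  B5 = {0, 3, 4, 5, 8}
Tree: B1–B2, B2–B3, B3–B4, B4–B5

The largest bag has 5 vertices, giving width 4; this decomposition certifies tw(G) ≤ 4. For the lower bound: the 5 vertex sets {0,1}, {3,6}, {5,7}, {4}, {2} are disjoint, each induces a connected subgraph, and every pair is joined by at least one edge of G. Contracting each set to a single vertex therefore yields K_{5} as a minor, and since treewidth is minor-monotone, tw(G) ≥ tw(K_{5}) = 4. Hence tw(G) = 4 exactly.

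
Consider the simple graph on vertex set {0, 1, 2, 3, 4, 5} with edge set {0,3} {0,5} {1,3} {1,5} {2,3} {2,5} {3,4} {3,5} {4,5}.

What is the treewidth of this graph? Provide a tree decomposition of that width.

Treewidth 2.
Bags: B1 = {0, 3, 5}  B2 = {3, 4, 5}  B3 = {2, 3, 5}  B4 = {1, 3, 5}
Tree: B1–B2, B1–B3, B2–B4

Every bag has size at most 3, so the width is 3 − 1 = 2 and tw(G) ≤ 2. For the lower bound, the 3 vertices {0, 3, 5} are pairwise adjacent, and any tree decomposition puts a clique entirely inside one bag — forcing width ≥ 2. Hence tw(G) = 2 exactly.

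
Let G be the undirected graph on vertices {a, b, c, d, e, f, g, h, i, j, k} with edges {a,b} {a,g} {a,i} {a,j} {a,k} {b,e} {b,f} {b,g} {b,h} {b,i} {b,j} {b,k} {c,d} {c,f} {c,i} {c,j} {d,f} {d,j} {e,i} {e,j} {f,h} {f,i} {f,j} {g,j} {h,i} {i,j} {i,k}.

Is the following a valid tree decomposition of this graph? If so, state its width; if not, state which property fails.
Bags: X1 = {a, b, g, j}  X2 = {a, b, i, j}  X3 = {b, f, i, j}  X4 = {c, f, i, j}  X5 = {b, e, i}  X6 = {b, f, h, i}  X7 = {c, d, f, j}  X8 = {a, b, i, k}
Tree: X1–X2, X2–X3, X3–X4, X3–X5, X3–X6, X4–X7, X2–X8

No — edge (j,e) lies in no bag.

A tree decomposition must satisfy three properties: every vertex lies in some bag; for every edge, both endpoints lie together in some bag; and for every vertex, the bags containing it form a connected subtree. Here edge (j,e) lies in no bag, so the decomposition is invalid.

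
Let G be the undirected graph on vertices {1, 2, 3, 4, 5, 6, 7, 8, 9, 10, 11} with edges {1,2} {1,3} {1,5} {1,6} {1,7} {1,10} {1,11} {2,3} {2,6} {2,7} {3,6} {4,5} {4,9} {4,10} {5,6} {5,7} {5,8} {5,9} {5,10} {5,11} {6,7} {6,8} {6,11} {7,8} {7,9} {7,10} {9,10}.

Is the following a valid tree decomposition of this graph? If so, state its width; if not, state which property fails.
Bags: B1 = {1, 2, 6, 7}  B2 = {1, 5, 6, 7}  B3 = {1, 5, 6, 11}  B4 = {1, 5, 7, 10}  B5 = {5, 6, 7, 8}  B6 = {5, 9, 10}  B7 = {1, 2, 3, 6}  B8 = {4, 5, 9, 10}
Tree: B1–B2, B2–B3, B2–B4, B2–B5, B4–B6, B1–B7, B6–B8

No — edge (7,9) lies in no bag.

A tree decomposition must satisfy three properties: every vertex lies in some bag; for every edge, both endpoints lie together in some bag; and for every vertex, the bags containing it form a connected subtree. Here edge (7,9) lies in no bag, so the decomposition is invalid.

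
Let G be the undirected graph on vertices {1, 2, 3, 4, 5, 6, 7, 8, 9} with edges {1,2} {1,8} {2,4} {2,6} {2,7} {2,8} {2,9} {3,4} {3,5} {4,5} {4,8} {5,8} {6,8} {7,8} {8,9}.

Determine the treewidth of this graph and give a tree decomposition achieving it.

Treewidth 2.
Bags: B1 = {2, 4, 8}  B2 = {4, 5, 8}  B3 = {2, 8, 9}  B4 = {3, 4, 5}  B5 = {2, 6, 8}  B6 = {2, 7, 8}  B7 = {1, 2, 8}
Tree: B1–B2, B1–B3, B2–B4, B3–B5, B5–B6, B1–B7

Each bag holds 3 vertices, so the decomposition has width 2, which upper-bounds the treewidth. On the other hand G contains the 3-clique {1, 2, 8}. A clique must lie in a single bag of any decomposition, so no decomposition can have width below 2. Combining the bounds, tw(G) = 2.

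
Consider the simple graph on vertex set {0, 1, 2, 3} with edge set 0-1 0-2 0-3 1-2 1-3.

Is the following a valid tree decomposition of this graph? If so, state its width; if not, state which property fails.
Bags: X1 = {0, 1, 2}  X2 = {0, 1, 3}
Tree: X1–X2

Yes; width 2.

Vertex coverage: the bags together contain {0, 1, 2, 3}, the full vertex set. Edge coverage: each edge of G has both endpoints in at least one bag. Running intersection: for every vertex, the bags containing it form a connected subtree. All three properties hold, so this is a valid tree decomposition of width max|bag| − 1 = 2, and hence tw(G) ≤ 2.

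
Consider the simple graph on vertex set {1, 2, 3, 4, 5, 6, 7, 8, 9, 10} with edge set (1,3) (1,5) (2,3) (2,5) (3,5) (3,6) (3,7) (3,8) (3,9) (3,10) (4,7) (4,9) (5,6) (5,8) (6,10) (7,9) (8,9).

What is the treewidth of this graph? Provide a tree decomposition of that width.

Every bag has size at most 3, so the width is 3 − 1 = 2 and tw(G) ≤ 2. Conversely, {3, 8, 9} is a clique of size 3, and the vertices of any clique must share a bag in every tree decomposition; so some bag has ≥ 3 vertices and tw(G) ≥ 2. Combining the bounds, tw(G) = 2.

Treewidth 2.
One such decomposition:
Bags: B1 = {3, 8, 9}  B2 = {3, 7, 9}  B3 = {3, 5, 8}  B4 = {1, 3, 5}  B5 = {2, 3, 5}  B6 = {3, 5, 6}  B7 = {4, 7, 9}  B8 = {3, 6, 10}
Tree: B1–B2, B1–B3, B3–B4, B4–B5, B5–B6, B2–B7, B6–B8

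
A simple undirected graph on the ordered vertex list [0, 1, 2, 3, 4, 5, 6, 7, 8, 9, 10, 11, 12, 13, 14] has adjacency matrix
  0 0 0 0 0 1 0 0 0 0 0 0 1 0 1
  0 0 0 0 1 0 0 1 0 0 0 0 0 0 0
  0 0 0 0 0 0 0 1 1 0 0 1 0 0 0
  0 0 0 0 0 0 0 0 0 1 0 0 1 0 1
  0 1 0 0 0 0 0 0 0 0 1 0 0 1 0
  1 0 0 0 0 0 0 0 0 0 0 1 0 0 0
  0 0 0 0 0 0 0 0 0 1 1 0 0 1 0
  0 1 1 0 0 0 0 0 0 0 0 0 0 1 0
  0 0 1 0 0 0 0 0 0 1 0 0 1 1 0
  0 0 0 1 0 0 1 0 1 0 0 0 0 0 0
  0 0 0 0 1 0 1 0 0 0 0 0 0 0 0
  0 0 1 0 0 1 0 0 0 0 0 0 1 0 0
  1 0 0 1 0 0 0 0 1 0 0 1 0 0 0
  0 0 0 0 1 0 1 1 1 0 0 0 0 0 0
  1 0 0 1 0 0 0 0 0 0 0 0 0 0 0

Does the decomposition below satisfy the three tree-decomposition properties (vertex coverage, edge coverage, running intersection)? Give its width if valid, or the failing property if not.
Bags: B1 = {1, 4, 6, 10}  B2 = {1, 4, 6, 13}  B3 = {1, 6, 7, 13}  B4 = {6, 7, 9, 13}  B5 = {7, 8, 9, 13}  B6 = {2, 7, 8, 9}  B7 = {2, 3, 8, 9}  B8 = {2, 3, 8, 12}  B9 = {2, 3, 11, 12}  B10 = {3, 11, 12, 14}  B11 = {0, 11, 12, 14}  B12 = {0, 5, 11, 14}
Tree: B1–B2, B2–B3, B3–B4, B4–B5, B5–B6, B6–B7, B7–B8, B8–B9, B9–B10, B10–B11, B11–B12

Yes; width 3.

Vertex coverage: the bags together contain {0, 1, 2, 3, 4, 5, 6, 7, 8, 9, 10, 11, 12, 13, 14}, the full vertex set. Edge coverage: each edge of G has both endpoints in at least one bag. Running intersection: for every vertex, the bags containing it form a connected subtree. All three properties hold, so this is a valid tree decomposition of width max|bag| − 1 = 3, and hence tw(G) ≤ 3.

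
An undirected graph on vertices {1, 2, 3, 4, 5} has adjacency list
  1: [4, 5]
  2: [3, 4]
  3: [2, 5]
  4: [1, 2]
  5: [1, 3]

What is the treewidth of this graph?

A width-2 tree decomposition is:
Bags: B1 = {1, 4, 5}  B2 = {2, 4, 5}  B3 = {2, 3, 5}
Tree: B1–B2, B2–B3
Every bag has size at most 3, so the width is 3 − 1 = 2 and tw(G) ≤ 2. For the lower bound, G contains the cycle 5–1–4–2–3–5, so G is not a forest; only forests have treewidth ≤ 1, hence tw(G) ≥ 2. The upper and lower bounds meet at 2, so that is the treewidth.

2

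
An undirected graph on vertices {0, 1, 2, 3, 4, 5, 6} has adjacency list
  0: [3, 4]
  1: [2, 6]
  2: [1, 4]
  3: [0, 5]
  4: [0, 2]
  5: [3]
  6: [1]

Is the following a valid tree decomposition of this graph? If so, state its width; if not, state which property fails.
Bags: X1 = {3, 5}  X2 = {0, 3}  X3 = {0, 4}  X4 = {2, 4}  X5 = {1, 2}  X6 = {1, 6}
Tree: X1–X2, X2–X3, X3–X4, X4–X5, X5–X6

Yes; width 1.

Every vertex of G appears in some bag (union = {0, 1, 2, 3, 4, 5, 6}); every edge is covered by a bag; and for each vertex v the set of bags containing v is connected in the bag tree. The decomposition is therefore valid. The largest bag has 2 vertices, so the width is 1.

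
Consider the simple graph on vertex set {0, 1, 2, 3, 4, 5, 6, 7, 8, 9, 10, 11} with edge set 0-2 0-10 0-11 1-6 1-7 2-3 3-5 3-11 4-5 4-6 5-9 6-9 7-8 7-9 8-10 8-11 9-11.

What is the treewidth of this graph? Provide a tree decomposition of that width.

The largest bag has 4 vertices, giving width 3; this decomposition certifies tw(G) ≤ 3. For the lower bound: the 4 vertex sets {0,2,10}, {3}, {11}, {5,7,8,9} are disjoint, each induces a connected subgraph, and every pair is joined by at least one edge of G. Contracting each set to a single vertex therefore yields K_{4} as a minor, and since treewidth is minor-monotone, tw(G) ≥ tw(K_{4}) = 3. Hence tw(G) = 3 exactly.

Treewidth 3.
One such decomposition:
Bags: B1 = {0, 2, 3, 10}  B2 = {0, 3, 10, 11}  B3 = {3, 8, 10, 11}  B4 = {3, 5, 8, 11}  B5 = {5, 8, 9, 11}  B6 = {5, 7, 8, 9}  B7 = {4, 5, 7, 9}  B8 = {4, 6, 7, 9}  B9 = {1, 4, 6, 7}
Tree: B1–B2, B2–B3, B3–B4, B4–B5, B5–B6, B6–B7, B7–B8, B8–B9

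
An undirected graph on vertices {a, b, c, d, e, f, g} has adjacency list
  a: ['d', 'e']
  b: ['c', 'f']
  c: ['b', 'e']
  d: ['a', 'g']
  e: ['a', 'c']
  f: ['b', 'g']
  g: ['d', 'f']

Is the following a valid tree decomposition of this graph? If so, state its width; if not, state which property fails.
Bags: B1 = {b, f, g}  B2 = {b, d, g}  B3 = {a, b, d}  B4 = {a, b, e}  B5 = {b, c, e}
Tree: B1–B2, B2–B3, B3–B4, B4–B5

Every vertex of G appears in some bag (union = {a, b, c, d, e, f, g}); every edge is covered by a bag; and for each vertex v the set of bags containing v is connected in the bag tree. The decomposition is therefore valid. The largest bag has 3 vertices, so the width is 2.

Yes; width 2.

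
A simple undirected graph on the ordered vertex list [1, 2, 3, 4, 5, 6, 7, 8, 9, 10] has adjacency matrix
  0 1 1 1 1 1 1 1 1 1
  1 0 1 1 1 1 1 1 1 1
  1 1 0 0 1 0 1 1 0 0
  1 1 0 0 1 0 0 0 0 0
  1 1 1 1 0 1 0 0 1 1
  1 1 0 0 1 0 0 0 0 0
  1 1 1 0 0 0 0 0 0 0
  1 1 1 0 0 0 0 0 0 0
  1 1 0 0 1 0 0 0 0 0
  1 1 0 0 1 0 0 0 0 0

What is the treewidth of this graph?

A width-3 tree decomposition is:
Bags: B1 = {1, 2, 5, 6}  B2 = {1, 2, 3, 5}  B3 = {1, 2, 5, 9}  B4 = {1, 2, 3, 8}  B5 = {1, 2, 4, 5}  B6 = {1, 2, 5, 10}  B7 = {1, 2, 3, 7}
Tree: B1–B2, B2–B3, B2–B4, B3–B5, B1–B6, B4–B7
Each bag holds 4 vertices, so the decomposition has width 3, which upper-bounds the treewidth. For the lower bound, the 4 vertices {1, 2, 3, 8} are pairwise adjacent, and any tree decomposition puts a clique entirely inside one bag — forcing width ≥ 3. Hence tw(G) = 3 exactly.

3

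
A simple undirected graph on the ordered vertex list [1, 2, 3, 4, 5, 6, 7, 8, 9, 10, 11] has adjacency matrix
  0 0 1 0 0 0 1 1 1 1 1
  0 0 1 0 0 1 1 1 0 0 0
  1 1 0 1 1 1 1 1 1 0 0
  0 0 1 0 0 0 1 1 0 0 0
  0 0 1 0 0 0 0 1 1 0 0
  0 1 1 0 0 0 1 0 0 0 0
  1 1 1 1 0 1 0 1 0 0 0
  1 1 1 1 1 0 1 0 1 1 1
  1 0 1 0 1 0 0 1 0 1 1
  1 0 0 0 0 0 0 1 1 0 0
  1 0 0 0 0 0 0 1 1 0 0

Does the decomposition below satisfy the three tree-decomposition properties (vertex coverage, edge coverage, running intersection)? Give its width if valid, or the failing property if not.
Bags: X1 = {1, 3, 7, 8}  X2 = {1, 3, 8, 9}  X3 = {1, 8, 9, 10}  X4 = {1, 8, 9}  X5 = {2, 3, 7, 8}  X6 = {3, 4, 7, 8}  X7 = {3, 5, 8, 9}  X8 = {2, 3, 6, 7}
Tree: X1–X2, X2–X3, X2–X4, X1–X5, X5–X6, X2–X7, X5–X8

A tree decomposition must satisfy three properties: every vertex lies in some bag; for every edge, both endpoints lie together in some bag; and for every vertex, the bags containing it form a connected subtree. Here vertex 11 appears in no bag, so the decomposition is invalid.

No — vertex 11 appears in no bag.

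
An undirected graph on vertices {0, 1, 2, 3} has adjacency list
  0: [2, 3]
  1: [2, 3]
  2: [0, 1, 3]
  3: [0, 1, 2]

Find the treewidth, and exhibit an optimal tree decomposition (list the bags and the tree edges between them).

Every bag has size at most 3, so the width is 3 − 1 = 2 and tw(G) ≤ 2. On the other hand G contains the 3-clique {0, 2, 3}. A clique must lie in a single bag of any decomposition, so no decomposition can have width below 2. Hence tw(G) = 2 exactly.

Treewidth 2.
One optimal decomposition is:
Bags: B1 = {0, 2, 3}  B2 = {1, 2, 3}
Tree: B1–B2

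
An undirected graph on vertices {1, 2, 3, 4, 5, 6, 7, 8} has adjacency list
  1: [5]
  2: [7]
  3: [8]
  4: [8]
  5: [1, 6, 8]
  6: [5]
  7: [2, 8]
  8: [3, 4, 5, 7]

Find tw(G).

A width-1 tree decomposition is:
Bags: B1 = {3, 8}  B2 = {5, 8}  B3 = {1, 5}  B4 = {7, 8}  B5 = {2, 7}  B6 = {4, 8}  B7 = {5, 6}
Tree: B1–B2, B2–B3, B2–B4, B4–B5, B1–B6, B3–B7
Every bag has size at most 2, so the width is 2 − 1 = 1 and tw(G) ≤ 1. Any graph with an edge has treewidth ≥ 1, and G has the edge 8–3. Therefore the treewidth is 1.

1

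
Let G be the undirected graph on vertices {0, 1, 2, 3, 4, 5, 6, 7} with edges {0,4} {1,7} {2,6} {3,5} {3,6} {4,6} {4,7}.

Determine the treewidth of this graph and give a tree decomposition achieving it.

Treewidth 1.
One such decomposition:
Bags: B1 = {4, 6}  B2 = {3, 6}  B3 = {2, 6}  B4 = {4, 7}  B5 = {1, 7}  B6 = {0, 4}  B7 = {3, 5}
Tree: B1–B2, B1–B3, B1–B4, B4–B5, B4–B6, B2–B7

Every bag has size at most 2, so the width is 2 − 1 = 1 and tw(G) ≤ 1. Any graph with an edge has treewidth ≥ 1, and G has the edge 6–4. Combining the bounds, tw(G) = 1.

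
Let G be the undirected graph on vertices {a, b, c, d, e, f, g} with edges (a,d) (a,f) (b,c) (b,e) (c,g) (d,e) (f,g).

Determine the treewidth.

2

A width-2 tree decomposition is:
Bags: B1 = {b, c, g}  B2 = {b, e, g}  B3 = {d, e, g}  B4 = {a, d, g}  B5 = {a, f, g}
Tree: B1–B2, B2–B3, B3–B4, B4–B5
Each bag holds 3 vertices, so the decomposition has width 2, which upper-bounds the treewidth. Since g–c–b–e–d–a–f–g is a cycle in G, G is not acyclic. Forests are exactly the graphs of treewidth ≤ 1, so tw(G) ≥ 2. Therefore the treewidth is 2.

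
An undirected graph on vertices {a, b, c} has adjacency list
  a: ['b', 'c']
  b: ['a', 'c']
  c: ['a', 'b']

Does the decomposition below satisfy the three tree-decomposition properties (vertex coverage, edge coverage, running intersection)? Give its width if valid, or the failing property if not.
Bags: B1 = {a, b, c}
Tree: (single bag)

Yes; width 2.

Vertex coverage: the bags together contain {a, b, c}, the full vertex set. Edge coverage: each edge of G has both endpoints in at least one bag. Running intersection: for every vertex, the bags containing it form a connected subtree. All three properties hold, so this is a valid tree decomposition of width max|bag| − 1 = 2, and hence tw(G) ≤ 2.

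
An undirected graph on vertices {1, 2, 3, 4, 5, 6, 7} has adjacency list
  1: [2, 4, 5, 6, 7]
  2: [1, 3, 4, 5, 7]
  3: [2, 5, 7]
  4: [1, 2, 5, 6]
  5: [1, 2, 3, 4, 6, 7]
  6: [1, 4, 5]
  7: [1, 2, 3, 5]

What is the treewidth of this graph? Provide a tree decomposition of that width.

Treewidth 3.
Bags: B1 = {1, 2, 4, 5}  B2 = {1, 2, 5, 7}  B3 = {2, 3, 5, 7}  B4 = {1, 4, 5, 6}
Tree: B1–B2, B2–B3, B1–B4

The largest bag has 4 vertices, giving width 3; this decomposition certifies tw(G) ≤ 3. On the other hand G contains the 4-clique {1, 2, 4, 5}. A clique must lie in a single bag of any decomposition, so no decomposition can have width below 3. Hence tw(G) = 3 exactly.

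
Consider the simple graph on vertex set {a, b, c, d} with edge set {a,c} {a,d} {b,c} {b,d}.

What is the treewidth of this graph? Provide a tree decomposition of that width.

The largest bag has 3 vertices, giving width 2; this decomposition certifies tw(G) ≤ 2. For the lower bound, G contains the cycle a–d–b–c–a, so G is not a forest; only forests have treewidth ≤ 1, hence tw(G) ≥ 2. Therefore the treewidth is 2.

Treewidth 2.
One such decomposition:
Bags: B1 = {a, b, d}  B2 = {a, b, c}
Tree: B1–B2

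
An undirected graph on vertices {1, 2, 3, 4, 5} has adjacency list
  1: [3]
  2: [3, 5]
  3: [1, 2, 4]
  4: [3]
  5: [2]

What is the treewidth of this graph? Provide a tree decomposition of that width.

Treewidth 1.
One such decomposition:
Bags: B1 = {3, 4}  B2 = {2, 3}  B3 = {1, 3}  B4 = {2, 5}
Tree: B1–B2, B1–B3, B2–B4

Each bag holds 2 vertices, so the decomposition has width 1, which upper-bounds the treewidth. G has an edge, so its treewidth is at least 1. Combining the bounds, tw(G) = 1.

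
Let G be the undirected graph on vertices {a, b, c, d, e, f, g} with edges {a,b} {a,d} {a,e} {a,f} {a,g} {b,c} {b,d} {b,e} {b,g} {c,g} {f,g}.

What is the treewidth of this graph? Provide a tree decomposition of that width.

Every bag has size at most 3, so the width is 3 − 1 = 2 and tw(G) ≤ 2. On the other hand G contains the 3-clique {b, c, g}. A clique must lie in a single bag of any decomposition, so no decomposition can have width below 2. The upper and lower bounds meet at 2, so that is the treewidth.

Treewidth 2.
One such decomposition:
Bags: B1 = {a, b, e}  B2 = {a, b, g}  B3 = {a, f, g}  B4 = {b, c, g}  B5 = {a, b, d}
Tree: B1–B2, B2–B3, B2–B4, B1–B5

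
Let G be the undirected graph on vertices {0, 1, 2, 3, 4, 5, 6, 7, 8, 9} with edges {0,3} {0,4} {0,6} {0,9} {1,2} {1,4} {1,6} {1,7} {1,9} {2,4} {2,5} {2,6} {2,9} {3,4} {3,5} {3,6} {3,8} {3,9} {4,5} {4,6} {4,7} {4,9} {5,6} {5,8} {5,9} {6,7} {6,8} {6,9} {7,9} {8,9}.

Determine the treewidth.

A width-4 tree decomposition is:
Bags: B1 = {1, 2, 4, 6, 9}  B2 = {2, 4, 5, 6, 9}  B3 = {1, 4, 6, 7, 9}  B4 = {3, 4, 5, 6, 9}  B5 = {3, 5, 6, 8, 9}  B6 = {0, 3, 4, 6, 9}
Tree: B1–B2, B1–B3, B2–B4, B4–B5, B4–B6
The largest bag has 5 vertices, giving width 4; this decomposition certifies tw(G) ≤ 4. On the other hand G contains the 5-clique {3, 5, 6, 8, 9}. A clique must lie in a single bag of any decomposition, so no decomposition can have width below 4. Therefore the treewidth is 4.

4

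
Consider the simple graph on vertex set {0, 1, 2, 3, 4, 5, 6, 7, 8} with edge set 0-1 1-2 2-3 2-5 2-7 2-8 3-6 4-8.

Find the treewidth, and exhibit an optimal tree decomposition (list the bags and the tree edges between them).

Each bag holds 2 vertices, so the decomposition has width 1, which upper-bounds the treewidth. Any graph with an edge has treewidth ≥ 1, and G has the edge 1–2. Hence tw(G) = 1 exactly.

Treewidth 1.
Bags: B1 = {1, 2}  B2 = {2, 8}  B3 = {2, 7}  B4 = {0, 1}  B5 = {2, 3}  B6 = {4, 8}  B7 = {2, 5}  B8 = {3, 6}
Tree: B1–B2, B1–B3, B1–B4, B2–B5, B2–B6, B2–B7, B5–B8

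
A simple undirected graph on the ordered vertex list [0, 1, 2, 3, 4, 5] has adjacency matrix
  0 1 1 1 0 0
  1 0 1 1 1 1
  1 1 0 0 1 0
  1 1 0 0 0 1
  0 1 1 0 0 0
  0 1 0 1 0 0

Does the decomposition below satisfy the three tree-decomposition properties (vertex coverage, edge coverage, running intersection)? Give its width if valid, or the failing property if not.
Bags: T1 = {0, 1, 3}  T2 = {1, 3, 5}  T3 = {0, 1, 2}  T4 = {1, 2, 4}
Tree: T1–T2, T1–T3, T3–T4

Checking the three conditions: (i) the bags cover all of {0, 1, 2, 3, 4, 5}; (ii) for each edge, some bag contains both endpoints; (iii) the bags containing any fixed vertex form a subtree. All hold, so the decomposition is valid with width 3 − 1 = 2.

Yes; width 2.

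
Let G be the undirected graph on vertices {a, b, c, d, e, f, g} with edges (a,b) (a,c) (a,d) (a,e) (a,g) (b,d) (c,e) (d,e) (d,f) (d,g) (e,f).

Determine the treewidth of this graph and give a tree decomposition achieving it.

Treewidth 2.
One optimal decomposition is:
Bags: B1 = {a, d, e}  B2 = {d, e, f}  B3 = {a, c, e}  B4 = {a, b, d}  B5 = {a, d, g}
Tree: B1–B2, B1–B3, B1–B4, B4–B5

Every bag has size at most 3, so the width is 3 − 1 = 2 and tw(G) ≤ 2. On the other hand G contains the 3-clique {a, d, g}. A clique must lie in a single bag of any decomposition, so no decomposition can have width below 2. Therefore the treewidth is 2.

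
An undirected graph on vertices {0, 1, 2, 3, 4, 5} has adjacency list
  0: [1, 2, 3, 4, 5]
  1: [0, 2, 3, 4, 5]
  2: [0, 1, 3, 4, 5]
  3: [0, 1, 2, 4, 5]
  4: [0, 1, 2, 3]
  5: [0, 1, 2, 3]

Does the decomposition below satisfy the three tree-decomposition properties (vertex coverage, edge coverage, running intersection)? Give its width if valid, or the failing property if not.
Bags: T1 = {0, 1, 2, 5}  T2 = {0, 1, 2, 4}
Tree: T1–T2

No — vertex 3 appears in no bag.

A tree decomposition must satisfy three properties: every vertex lies in some bag; for every edge, both endpoints lie together in some bag; and for every vertex, the bags containing it form a connected subtree. Here vertex 3 appears in no bag, so the decomposition is invalid.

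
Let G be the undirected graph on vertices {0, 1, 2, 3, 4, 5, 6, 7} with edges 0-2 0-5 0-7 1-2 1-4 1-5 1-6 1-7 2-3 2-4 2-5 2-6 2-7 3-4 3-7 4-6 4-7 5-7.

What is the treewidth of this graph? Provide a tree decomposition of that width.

Each bag holds 4 vertices, so the decomposition has width 3, which upper-bounds the treewidth. On the other hand G contains the 4-clique {1, 2, 4, 6}. A clique must lie in a single bag of any decomposition, so no decomposition can have width below 3. Therefore the treewidth is 3.

Treewidth 3.
One such decomposition:
Bags: B1 = {1, 2, 4, 7}  B2 = {2, 3, 4, 7}  B3 = {1, 2, 5, 7}  B4 = {1, 2, 4, 6}  B5 = {0, 2, 5, 7}
Tree: B1–B2, B1–B3, B1–B4, B3–B5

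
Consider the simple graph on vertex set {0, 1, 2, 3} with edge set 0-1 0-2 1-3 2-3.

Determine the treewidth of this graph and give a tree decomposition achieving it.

The largest bag has 3 vertices, giving width 2; this decomposition certifies tw(G) ≤ 2. Since 2–3–1–0–2 is a cycle in G, G is not acyclic. Forests are exactly the graphs of treewidth ≤ 1, so tw(G) ≥ 2. Hence tw(G) = 2 exactly.

Treewidth 2.
One optimal decomposition is:
Bags: B1 = {1, 2, 3}  B2 = {0, 1, 2}
Tree: B1–B2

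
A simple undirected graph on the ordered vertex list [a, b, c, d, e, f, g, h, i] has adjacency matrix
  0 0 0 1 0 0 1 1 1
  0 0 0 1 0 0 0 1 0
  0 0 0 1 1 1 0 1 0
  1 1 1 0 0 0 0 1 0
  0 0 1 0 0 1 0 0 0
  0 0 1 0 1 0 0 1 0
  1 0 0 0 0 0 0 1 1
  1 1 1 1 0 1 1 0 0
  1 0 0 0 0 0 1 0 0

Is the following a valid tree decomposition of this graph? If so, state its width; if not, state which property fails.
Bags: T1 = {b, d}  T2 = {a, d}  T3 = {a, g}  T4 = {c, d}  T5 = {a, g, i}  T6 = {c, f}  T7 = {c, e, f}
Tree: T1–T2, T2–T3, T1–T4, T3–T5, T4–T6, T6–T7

No — vertex h appears in no bag.

A tree decomposition must satisfy three properties: every vertex lies in some bag; for every edge, both endpoints lie together in some bag; and for every vertex, the bags containing it form a connected subtree. Here vertex h appears in no bag, so the decomposition is invalid.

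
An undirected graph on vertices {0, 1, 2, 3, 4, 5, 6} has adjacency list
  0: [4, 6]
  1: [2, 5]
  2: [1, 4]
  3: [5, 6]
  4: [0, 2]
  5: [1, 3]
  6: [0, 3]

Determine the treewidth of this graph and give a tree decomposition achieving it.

Each bag holds 3 vertices, so the decomposition has width 2, which upper-bounds the treewidth. For the lower bound, G contains the cycle 3–5–1–2–4–0–6–3, so G is not a forest; only forests have treewidth ≤ 1, hence tw(G) ≥ 2. Therefore the treewidth is 2.

Treewidth 2.
Bags: B1 = {1, 3, 5}  B2 = {1, 2, 3}  B3 = {2, 3, 4}  B4 = {0, 3, 4}  B5 = {0, 3, 6}
Tree: B1–B2, B2–B3, B3–B4, B4–B5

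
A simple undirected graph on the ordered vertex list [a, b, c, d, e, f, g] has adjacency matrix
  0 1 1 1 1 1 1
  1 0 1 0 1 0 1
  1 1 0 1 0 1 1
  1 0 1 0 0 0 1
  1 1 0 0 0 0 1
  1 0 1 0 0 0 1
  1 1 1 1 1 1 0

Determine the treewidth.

3

A width-3 tree decomposition is:
Bags: B1 = {a, c, f, g}  B2 = {a, b, c, g}  B3 = {a, b, e, g}  B4 = {a, c, d, g}
Tree: B1–B2, B2–B3, B1–B4
Every bag has size at most 4, so the width is 4 − 1 = 3 and tw(G) ≤ 3. On the other hand G contains the 4-clique {a, b, e, g}. A clique must lie in a single bag of any decomposition, so no decomposition can have width below 3. Therefore the treewidth is 3.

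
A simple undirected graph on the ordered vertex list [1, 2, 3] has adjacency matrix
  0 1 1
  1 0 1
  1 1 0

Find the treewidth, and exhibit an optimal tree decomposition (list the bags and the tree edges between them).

Treewidth 2.
One such decomposition:
Bags: B1 = {1, 2, 3}
Tree: (single bag)

A single bag containing all 3 vertices is trivially a valid decomposition of width 2. For the lower bound, the 3 vertices {1, 2, 3} are pairwise adjacent, and any tree decomposition puts a clique entirely inside one bag — forcing width ≥ 2. Hence tw(G) = 2 exactly.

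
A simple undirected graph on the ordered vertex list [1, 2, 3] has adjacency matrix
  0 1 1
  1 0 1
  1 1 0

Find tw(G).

A width-2 tree decomposition is:
Bags: B1 = {1, 2, 3}
Tree: (single bag)
A single bag containing all 3 vertices is trivially a valid decomposition of width 2. On the other hand G contains the 3-clique {1, 2, 3}. A clique must lie in a single bag of any decomposition, so no decomposition can have width below 2. Hence tw(G) = 2 exactly.

2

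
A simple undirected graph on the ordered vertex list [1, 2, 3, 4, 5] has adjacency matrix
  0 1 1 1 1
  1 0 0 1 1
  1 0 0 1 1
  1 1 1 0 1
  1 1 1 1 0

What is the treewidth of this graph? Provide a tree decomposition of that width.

Every bag has size at most 4, so the width is 4 − 1 = 3 and tw(G) ≤ 3. On the other hand G contains the 4-clique {1, 2, 4, 5}. A clique must lie in a single bag of any decomposition, so no decomposition can have width below 3. The upper and lower bounds meet at 3, so that is the treewidth.

Treewidth 3.
One such decomposition:
Bags: B1 = {1, 2, 4, 5}  B2 = {1, 3, 4, 5}
Tree: B1–B2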